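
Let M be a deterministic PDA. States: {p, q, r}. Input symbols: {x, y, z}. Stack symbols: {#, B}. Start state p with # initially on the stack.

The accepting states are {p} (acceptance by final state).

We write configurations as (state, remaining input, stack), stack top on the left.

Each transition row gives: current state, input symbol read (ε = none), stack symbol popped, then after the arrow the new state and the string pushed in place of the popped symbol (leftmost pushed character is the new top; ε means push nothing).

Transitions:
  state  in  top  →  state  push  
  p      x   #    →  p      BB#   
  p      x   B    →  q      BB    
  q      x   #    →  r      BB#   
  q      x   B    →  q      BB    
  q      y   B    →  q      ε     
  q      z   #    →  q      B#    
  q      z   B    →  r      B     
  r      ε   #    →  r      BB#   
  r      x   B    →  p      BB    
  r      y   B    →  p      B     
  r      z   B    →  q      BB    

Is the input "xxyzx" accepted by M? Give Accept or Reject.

(p, xxyzx, #)
  read x, top #: go to p, push BB# → (p, xyzx, BB#)
  read x, top B: go to q, push BB → (q, yzx, BBB#)
  read y, top B: go to q, push ε → (q, zx, BB#)
  read z, top B: go to r, push B → (r, x, BB#)
  read x, top B: go to p, push BB → (p, ε, BBB#)
All input consumed; state p ∈ F.

Accept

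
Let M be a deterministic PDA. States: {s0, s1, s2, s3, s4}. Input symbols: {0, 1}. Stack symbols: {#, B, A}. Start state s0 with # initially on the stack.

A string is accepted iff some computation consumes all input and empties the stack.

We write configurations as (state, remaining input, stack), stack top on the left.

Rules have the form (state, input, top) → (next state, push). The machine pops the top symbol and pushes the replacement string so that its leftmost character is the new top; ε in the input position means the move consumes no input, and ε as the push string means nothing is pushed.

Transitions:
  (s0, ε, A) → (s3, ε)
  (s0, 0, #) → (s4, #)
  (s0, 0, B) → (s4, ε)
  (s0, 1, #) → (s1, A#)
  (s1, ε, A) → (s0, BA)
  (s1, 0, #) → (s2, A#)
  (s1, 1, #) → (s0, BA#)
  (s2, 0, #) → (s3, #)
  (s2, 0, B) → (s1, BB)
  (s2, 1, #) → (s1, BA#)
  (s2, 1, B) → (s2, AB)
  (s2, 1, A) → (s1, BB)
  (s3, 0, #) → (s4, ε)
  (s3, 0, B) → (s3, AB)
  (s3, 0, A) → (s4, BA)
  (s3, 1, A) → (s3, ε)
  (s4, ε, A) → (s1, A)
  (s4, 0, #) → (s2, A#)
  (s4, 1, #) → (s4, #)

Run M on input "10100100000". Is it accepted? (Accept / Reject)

(s0, 10100100000, #) ⊢ (s1, 0100100000, A#) ⊢ (s0, 0100100000, BA#) ⊢ (s4, 100100000, A#) ⊢ (s1, 100100000, A#) ⊢ (s0, 100100000, BA#)
No transition applies at (s0, 100100000, BA#); input not fully consumed.

Reject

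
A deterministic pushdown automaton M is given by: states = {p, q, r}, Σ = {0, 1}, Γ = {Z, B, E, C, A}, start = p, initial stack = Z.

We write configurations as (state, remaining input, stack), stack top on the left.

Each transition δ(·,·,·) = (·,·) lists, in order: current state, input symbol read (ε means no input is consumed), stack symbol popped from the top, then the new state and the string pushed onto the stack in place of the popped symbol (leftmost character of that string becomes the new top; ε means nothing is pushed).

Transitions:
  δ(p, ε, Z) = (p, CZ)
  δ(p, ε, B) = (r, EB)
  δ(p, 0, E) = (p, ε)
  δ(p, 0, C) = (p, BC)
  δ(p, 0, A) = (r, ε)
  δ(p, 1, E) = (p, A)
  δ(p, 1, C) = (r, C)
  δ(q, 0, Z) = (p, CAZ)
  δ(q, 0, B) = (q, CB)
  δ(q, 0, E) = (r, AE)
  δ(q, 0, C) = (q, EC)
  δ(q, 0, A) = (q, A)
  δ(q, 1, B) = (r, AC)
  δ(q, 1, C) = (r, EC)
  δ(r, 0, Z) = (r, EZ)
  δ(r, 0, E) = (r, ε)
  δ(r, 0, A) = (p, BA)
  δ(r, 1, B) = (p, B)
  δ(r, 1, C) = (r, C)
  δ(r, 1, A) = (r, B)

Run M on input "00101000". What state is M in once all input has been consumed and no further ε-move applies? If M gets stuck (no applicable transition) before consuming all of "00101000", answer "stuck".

(p, 00101000, Z)
  ε-move, top Z: go to p, push CZ → (p, 00101000, CZ)
  read 0, top C: go to p, push BC → (p, 0101000, BCZ)
  ε-move, top B: go to r, push EB → (r, 0101000, EBCZ)
  read 0, top E: go to r, push ε → (r, 101000, BCZ)
  read 1, top B: go to p, push B → (p, 01000, BCZ)
  ε-move, top B: go to r, push EB → (r, 01000, EBCZ)
  read 0, top E: go to r, push ε → (r, 1000, BCZ)
  read 1, top B: go to p, push B → (p, 000, BCZ)
  ε-move, top B: go to r, push EB → (r, 000, EBCZ)
  read 0, top E: go to r, push ε → (r, 00, BCZ)
No transition for (r, 0, top B); M blocks with input 00 remaining.

stuck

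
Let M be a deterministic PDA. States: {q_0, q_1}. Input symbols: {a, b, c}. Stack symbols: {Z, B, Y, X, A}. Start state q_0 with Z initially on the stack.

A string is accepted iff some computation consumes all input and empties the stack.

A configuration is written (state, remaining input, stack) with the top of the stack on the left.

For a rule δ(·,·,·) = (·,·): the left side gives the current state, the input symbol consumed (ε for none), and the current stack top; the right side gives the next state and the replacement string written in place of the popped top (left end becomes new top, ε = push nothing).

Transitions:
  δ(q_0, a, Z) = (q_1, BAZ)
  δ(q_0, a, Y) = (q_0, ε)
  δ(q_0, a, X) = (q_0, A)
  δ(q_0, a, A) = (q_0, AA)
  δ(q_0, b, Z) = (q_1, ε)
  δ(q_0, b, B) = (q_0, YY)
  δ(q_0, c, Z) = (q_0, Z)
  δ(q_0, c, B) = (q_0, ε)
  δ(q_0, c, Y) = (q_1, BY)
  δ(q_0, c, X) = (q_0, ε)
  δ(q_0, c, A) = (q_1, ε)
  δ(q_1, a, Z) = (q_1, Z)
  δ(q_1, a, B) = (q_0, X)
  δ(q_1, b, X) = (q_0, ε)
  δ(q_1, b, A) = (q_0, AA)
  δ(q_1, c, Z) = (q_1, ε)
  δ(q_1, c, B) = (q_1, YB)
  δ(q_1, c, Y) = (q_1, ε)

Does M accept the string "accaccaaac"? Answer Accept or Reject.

(q_0, accaccaaac, Z)
  read a, top Z: go to q_1, push BAZ → (q_1, ccaccaaac, BAZ)
  read c, top B: go to q_1, push YB → (q_1, caccaaac, YBAZ)
  read c, top Y: go to q_1, push ε → (q_1, accaaac, BAZ)
  read a, top B: go to q_0, push X → (q_0, ccaaac, XAZ)
  read c, top X: go to q_0, push ε → (q_0, caaac, AZ)
  read c, top A: go to q_1, push ε → (q_1, aaac, Z)
  read a, top Z: go to q_1, push Z → (q_1, aac, Z)
  read a, top Z: go to q_1, push Z → (q_1, ac, Z)
  read a, top Z: go to q_1, push Z → (q_1, c, Z)
  read c, top Z: go to q_1, push ε → (q_1, ε, ε)
All input consumed and the stack is empty.

Accept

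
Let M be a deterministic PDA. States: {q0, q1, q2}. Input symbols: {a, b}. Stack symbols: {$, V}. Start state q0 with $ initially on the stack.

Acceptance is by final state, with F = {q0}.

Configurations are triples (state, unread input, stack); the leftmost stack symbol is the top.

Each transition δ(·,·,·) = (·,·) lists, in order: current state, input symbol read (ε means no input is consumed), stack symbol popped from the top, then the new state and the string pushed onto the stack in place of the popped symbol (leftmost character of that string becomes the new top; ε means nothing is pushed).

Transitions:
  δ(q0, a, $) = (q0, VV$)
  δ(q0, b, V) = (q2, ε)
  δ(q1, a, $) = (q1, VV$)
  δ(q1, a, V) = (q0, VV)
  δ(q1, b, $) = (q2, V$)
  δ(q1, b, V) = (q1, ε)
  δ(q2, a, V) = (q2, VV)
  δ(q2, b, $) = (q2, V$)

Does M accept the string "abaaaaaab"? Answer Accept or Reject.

(q0, abaaaaaab, $) ⊢ (q0, baaaaaab, VV$) ⊢ (q2, aaaaaab, V$) ⊢ (q2, aaaaab, VV$) ⊢ (q2, aaaab, VVV$) ⊢ (q2, aaab, VVVV$) ⊢ (q2, aab, VVVVV$) ⊢ (q2, ab, VVVVVV$) ⊢ (q2, b, VVVVVVV$)
No transition applies at (q2, b, VVVVVVV$); input not fully consumed.

Reject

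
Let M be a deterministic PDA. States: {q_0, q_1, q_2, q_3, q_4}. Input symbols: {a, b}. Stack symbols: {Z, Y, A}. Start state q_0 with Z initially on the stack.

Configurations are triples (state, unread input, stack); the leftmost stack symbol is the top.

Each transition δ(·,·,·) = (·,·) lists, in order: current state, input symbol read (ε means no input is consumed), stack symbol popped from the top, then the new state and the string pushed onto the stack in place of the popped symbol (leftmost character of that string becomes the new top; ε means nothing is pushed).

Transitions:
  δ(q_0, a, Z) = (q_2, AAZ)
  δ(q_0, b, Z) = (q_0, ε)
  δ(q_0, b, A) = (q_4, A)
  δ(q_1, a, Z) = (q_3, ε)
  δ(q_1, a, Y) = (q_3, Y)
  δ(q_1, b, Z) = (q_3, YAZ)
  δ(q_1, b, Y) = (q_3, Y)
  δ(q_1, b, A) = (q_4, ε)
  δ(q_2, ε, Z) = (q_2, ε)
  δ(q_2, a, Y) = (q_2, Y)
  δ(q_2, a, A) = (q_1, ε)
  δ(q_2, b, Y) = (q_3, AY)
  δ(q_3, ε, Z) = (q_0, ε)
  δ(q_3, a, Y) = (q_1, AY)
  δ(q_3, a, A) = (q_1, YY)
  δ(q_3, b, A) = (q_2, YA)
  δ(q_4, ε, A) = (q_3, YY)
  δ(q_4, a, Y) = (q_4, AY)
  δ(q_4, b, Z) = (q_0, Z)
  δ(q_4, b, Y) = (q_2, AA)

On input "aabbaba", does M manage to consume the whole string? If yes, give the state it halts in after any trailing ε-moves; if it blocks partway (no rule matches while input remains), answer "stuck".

stuck

(q_0, aabbaba, Z)
  read a, top Z: go to q_2, push AAZ → (q_2, abbaba, AAZ)
  read a, top A: go to q_1, push ε → (q_1, bbaba, AZ)
  read b, top A: go to q_4, push ε → (q_4, baba, Z)
  read b, top Z: go to q_0, push Z → (q_0, aba, Z)
  read a, top Z: go to q_2, push AAZ → (q_2, ba, AAZ)
No transition for (q_2, b, top A); M blocks with input ba remaining.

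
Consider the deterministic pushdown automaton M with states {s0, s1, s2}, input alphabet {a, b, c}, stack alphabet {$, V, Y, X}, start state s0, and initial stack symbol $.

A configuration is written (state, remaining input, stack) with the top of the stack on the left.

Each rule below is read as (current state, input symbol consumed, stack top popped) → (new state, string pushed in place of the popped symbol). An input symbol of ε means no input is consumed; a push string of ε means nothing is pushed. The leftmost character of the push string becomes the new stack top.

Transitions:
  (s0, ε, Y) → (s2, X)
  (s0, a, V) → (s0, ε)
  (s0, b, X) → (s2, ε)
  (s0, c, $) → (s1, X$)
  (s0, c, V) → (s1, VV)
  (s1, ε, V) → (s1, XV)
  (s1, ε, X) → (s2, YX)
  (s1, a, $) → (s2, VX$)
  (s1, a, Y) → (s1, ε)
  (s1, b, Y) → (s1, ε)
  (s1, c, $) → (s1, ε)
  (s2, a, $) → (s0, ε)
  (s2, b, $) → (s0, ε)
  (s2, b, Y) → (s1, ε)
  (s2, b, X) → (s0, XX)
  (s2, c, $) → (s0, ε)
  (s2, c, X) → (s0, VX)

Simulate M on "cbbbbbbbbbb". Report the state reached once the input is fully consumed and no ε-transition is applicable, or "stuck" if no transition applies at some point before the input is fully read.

(s0, cbbbbbbbbbb, $)
  read c, top $: go to s1, push X$ → (s1, bbbbbbbbbb, X$)
  ε-move, top X: go to s2, push YX → (s2, bbbbbbbbbb, YX$)
  read b, top Y: go to s1, push ε → (s1, bbbbbbbbb, X$)
  ε-move, top X: go to s2, push YX → (s2, bbbbbbbbb, YX$)
  read b, top Y: go to s1, push ε → (s1, bbbbbbbb, X$)
  ε-move, top X: go to s2, push YX → (s2, bbbbbbbb, YX$)
  read b, top Y: go to s1, push ε → (s1, bbbbbbb, X$)
  ε-move, top X: go to s2, push YX → (s2, bbbbbbb, YX$)
  read b, top Y: go to s1, push ε → (s1, bbbbbb, X$)
  ε-move, top X: go to s2, push YX → (s2, bbbbbb, YX$)
  read b, top Y: go to s1, push ε → (s1, bbbbb, X$)
  ε-move, top X: go to s2, push YX → (s2, bbbbb, YX$)
  read b, top Y: go to s1, push ε → (s1, bbbb, X$)
  ε-move, top X: go to s2, push YX → (s2, bbbb, YX$)
  read b, top Y: go to s1, push ε → (s1, bbb, X$)
  ε-move, top X: go to s2, push YX → (s2, bbb, YX$)
  read b, top Y: go to s1, push ε → (s1, bb, X$)
  ε-move, top X: go to s2, push YX → (s2, bb, YX$)
  read b, top Y: go to s1, push ε → (s1, b, X$)
  ε-move, top X: go to s2, push YX → (s2, b, YX$)
  read b, top Y: go to s1, push ε → (s1, ε, X$)
  ε-move, top X: go to s2, push YX → (s2, ε, YX$)
All input consumed; M is in state s2.

s2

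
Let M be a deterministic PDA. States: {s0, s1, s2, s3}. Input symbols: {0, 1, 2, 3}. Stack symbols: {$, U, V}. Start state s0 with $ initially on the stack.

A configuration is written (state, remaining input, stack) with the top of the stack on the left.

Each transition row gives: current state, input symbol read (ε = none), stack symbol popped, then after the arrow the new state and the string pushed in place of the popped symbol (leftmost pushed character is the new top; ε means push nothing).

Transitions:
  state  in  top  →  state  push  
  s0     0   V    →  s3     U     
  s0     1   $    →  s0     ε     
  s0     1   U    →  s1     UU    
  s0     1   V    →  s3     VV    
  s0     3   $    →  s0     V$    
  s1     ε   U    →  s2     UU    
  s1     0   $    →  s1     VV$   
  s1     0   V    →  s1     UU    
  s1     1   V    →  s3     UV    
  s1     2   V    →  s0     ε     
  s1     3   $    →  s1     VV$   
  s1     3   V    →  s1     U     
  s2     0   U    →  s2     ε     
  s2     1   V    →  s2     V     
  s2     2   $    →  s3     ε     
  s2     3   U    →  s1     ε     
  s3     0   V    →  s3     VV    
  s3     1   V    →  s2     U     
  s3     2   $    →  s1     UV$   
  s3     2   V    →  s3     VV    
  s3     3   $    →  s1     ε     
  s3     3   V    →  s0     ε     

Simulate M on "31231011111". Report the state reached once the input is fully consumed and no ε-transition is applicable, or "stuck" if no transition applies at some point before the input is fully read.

stuck

(s0, 31231011111, $)
  read 3, top $: go to s0, push V$ → (s0, 1231011111, V$)
  read 1, top V: go to s3, push VV → (s3, 231011111, VV$)
  read 2, top V: go to s3, push VV → (s3, 31011111, VVV$)
  read 3, top V: go to s0, push ε → (s0, 1011111, VV$)
  read 1, top V: go to s3, push VV → (s3, 011111, VVV$)
  read 0, top V: go to s3, push VV → (s3, 11111, VVVV$)
  read 1, top V: go to s2, push U → (s2, 1111, UVVV$)
No transition for (s2, 1, top U); M blocks with input 1111 remaining.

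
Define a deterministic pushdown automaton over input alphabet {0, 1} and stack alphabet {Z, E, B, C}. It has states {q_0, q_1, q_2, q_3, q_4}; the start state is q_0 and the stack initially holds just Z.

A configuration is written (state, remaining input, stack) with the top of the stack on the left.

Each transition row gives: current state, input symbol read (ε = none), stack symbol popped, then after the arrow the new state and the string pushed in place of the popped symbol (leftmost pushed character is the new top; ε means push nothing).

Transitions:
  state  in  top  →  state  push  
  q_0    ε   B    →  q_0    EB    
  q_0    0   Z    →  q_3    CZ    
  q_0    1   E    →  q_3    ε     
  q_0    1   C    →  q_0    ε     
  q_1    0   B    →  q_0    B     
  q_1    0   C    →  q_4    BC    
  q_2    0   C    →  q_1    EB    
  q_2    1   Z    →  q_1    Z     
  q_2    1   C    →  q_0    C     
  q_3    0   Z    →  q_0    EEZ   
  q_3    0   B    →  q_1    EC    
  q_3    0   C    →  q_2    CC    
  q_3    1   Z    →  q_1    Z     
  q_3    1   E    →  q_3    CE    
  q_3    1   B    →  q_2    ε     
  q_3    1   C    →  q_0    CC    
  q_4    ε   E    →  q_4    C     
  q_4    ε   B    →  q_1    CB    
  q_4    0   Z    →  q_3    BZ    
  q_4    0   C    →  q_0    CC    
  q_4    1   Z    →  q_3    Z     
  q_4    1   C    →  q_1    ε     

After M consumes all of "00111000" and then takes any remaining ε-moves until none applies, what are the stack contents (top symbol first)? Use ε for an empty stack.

(q_0, 00111000, Z)
  read 0, top Z: go to q_3, push CZ → (q_3, 0111000, CZ)
  read 0, top C: go to q_2, push CC → (q_2, 111000, CCZ)
  read 1, top C: go to q_0, push C → (q_0, 11000, CCZ)
  read 1, top C: go to q_0, push ε → (q_0, 1000, CZ)
  read 1, top C: go to q_0, push ε → (q_0, 000, Z)
  read 0, top Z: go to q_3, push CZ → (q_3, 00, CZ)
  read 0, top C: go to q_2, push CC → (q_2, 0, CCZ)
  read 0, top C: go to q_1, push EB → (q_1, ε, EBCZ)
All input consumed in state q_1 with stack EBCZ.

EBCZ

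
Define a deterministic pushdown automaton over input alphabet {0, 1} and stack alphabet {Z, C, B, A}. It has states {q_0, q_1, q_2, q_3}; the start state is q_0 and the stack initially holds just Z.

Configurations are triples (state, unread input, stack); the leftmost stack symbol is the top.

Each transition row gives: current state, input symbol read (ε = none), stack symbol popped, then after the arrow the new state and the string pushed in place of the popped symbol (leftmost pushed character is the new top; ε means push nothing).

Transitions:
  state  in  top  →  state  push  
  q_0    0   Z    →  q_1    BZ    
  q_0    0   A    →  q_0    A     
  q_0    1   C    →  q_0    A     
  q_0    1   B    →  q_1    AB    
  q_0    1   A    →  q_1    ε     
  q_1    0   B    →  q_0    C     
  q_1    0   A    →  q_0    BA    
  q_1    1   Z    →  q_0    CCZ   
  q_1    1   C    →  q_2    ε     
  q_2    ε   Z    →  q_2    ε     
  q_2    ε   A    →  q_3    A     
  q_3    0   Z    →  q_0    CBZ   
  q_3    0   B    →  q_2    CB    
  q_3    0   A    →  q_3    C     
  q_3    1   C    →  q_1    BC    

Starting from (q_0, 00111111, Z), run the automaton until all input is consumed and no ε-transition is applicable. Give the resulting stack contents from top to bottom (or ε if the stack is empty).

(q_0, 00111111, Z) ⊢ (q_1, 0111111, BZ) ⊢ (q_0, 111111, CZ) ⊢ (q_0, 11111, AZ) ⊢ (q_1, 1111, Z) ⊢ (q_0, 111, CCZ) ⊢ (q_0, 11, ACZ) ⊢ (q_1, 1, CZ) ⊢ (q_2, ε, Z) ⊢ (q_2, ε, ε)
All input consumed in state q_2 with stack ε.

ε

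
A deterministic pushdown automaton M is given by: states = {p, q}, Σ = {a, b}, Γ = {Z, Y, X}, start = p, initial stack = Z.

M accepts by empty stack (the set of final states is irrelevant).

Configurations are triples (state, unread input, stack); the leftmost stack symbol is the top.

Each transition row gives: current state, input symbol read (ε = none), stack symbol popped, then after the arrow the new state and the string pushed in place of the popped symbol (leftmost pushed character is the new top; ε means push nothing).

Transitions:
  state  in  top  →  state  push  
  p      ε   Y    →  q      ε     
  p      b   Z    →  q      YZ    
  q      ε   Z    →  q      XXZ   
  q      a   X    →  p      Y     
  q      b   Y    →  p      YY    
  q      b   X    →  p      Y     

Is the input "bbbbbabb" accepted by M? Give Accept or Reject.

Reject

(p, bbbbbabb, Z)
  read b, top Z: go to q, push YZ → (q, bbbbabb, YZ)
  read b, top Y: go to p, push YY → (p, bbbabb, YYZ)
  ε-move, top Y: go to q, push ε → (q, bbbabb, YZ)
  read b, top Y: go to p, push YY → (p, bbabb, YYZ)
  ε-move, top Y: go to q, push ε → (q, bbabb, YZ)
  read b, top Y: go to p, push YY → (p, babb, YYZ)
  ε-move, top Y: go to q, push ε → (q, babb, YZ)
  read b, top Y: go to p, push YY → (p, abb, YYZ)
  ε-move, top Y: go to q, push ε → (q, abb, YZ)
No transition applies at (q, abb, YZ); input not fully consumed.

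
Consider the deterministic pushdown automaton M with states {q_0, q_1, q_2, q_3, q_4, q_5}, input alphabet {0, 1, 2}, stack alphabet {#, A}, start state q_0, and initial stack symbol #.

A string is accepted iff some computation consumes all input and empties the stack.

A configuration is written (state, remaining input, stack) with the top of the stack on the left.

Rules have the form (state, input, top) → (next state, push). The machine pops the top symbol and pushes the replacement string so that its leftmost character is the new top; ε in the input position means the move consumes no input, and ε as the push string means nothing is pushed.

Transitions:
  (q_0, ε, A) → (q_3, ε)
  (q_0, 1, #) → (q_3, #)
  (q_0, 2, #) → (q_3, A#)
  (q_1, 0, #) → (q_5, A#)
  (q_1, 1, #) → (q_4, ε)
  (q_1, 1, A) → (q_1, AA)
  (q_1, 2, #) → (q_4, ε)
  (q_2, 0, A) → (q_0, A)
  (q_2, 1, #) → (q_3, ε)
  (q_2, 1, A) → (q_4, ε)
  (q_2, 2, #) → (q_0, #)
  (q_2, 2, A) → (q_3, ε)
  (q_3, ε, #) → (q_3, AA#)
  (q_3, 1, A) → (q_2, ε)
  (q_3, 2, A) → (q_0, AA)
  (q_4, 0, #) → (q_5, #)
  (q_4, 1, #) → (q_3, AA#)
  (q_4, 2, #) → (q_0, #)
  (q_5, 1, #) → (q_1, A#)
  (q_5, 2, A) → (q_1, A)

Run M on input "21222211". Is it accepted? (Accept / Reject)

Accept

(q_0, 21222211, #)
  read 2, top #: go to q_3, push A# → (q_3, 1222211, A#)
  read 1, top A: go to q_2, push ε → (q_2, 222211, #)
  read 2, top #: go to q_0, push # → (q_0, 22211, #)
  read 2, top #: go to q_3, push A# → (q_3, 2211, A#)
  read 2, top A: go to q_0, push AA → (q_0, 211, AA#)
  ε-move, top A: go to q_3, push ε → (q_3, 211, A#)
  read 2, top A: go to q_0, push AA → (q_0, 11, AA#)
  ε-move, top A: go to q_3, push ε → (q_3, 11, A#)
  read 1, top A: go to q_2, push ε → (q_2, 1, #)
  read 1, top #: go to q_3, push ε → (q_3, ε, ε)
All input consumed and the stack is empty.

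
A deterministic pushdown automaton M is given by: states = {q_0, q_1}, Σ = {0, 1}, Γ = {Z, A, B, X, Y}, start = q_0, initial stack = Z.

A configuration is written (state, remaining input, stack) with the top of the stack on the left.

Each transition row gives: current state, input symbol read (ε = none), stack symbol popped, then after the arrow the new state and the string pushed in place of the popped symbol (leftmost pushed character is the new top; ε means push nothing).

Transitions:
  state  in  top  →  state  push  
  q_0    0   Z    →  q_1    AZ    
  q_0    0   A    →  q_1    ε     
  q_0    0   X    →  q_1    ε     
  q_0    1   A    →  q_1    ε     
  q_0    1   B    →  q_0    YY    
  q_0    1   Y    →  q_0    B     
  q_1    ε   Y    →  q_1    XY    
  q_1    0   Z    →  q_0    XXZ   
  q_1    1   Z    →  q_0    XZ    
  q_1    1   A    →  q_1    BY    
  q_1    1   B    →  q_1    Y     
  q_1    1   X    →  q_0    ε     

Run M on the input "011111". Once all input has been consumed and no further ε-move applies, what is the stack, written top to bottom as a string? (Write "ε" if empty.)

(q_0, 011111, Z)
  read 0, top Z: go to q_1, push AZ → (q_1, 11111, AZ)
  read 1, top A: go to q_1, push BY → (q_1, 1111, BYZ)
  read 1, top B: go to q_1, push Y → (q_1, 111, YYZ)
  ε-move, top Y: go to q_1, push XY → (q_1, 111, XYYZ)
  read 1, top X: go to q_0, push ε → (q_0, 11, YYZ)
  read 1, top Y: go to q_0, push B → (q_0, 1, BYZ)
  read 1, top B: go to q_0, push YY → (q_0, ε, YYYZ)
All input consumed in state q_0 with stack YYYZ.

YYYZ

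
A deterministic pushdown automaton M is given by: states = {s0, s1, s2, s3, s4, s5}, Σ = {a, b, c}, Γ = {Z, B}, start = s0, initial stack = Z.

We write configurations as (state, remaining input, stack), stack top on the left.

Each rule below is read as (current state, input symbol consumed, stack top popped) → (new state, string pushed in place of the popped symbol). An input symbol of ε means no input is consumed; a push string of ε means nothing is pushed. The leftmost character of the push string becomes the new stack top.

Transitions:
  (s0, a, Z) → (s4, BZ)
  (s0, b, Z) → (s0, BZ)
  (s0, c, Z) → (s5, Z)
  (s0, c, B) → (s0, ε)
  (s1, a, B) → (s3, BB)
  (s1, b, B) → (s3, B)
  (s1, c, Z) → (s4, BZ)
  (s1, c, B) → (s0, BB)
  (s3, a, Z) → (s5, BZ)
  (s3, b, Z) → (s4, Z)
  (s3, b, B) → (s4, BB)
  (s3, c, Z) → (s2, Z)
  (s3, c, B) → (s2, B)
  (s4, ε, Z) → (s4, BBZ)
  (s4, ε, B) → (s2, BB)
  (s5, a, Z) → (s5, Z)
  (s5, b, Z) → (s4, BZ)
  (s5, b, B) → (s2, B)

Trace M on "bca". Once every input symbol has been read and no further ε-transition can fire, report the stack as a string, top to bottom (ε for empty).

(s0, bca, Z) ⊢ (s0, ca, BZ) ⊢ (s0, a, Z) ⊢ (s4, ε, BZ) ⊢ (s2, ε, BBZ)
All input consumed in state s2 with stack BBZ.

BBZ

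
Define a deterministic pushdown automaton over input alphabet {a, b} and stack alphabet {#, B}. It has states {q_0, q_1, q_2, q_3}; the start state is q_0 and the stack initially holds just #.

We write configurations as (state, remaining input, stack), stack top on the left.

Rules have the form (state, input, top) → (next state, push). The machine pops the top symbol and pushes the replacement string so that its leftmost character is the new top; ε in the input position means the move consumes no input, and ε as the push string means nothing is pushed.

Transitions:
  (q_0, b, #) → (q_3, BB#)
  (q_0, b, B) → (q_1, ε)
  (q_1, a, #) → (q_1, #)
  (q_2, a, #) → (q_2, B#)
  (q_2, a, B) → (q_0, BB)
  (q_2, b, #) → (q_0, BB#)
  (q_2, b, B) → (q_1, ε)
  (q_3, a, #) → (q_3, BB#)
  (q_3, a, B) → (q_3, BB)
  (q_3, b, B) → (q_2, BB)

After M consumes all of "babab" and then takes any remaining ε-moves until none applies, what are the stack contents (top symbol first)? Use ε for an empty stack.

(q_0, babab, #)
  read b, top #: go to q_3, push BB# → (q_3, abab, BB#)
  read a, top B: go to q_3, push BB → (q_3, bab, BBB#)
  read b, top B: go to q_2, push BB → (q_2, ab, BBBB#)
  read a, top B: go to q_0, push BB → (q_0, b, BBBBB#)
  read b, top B: go to q_1, push ε → (q_1, ε, BBBB#)
All input consumed in state q_1 with stack BBBB#.

BBBB#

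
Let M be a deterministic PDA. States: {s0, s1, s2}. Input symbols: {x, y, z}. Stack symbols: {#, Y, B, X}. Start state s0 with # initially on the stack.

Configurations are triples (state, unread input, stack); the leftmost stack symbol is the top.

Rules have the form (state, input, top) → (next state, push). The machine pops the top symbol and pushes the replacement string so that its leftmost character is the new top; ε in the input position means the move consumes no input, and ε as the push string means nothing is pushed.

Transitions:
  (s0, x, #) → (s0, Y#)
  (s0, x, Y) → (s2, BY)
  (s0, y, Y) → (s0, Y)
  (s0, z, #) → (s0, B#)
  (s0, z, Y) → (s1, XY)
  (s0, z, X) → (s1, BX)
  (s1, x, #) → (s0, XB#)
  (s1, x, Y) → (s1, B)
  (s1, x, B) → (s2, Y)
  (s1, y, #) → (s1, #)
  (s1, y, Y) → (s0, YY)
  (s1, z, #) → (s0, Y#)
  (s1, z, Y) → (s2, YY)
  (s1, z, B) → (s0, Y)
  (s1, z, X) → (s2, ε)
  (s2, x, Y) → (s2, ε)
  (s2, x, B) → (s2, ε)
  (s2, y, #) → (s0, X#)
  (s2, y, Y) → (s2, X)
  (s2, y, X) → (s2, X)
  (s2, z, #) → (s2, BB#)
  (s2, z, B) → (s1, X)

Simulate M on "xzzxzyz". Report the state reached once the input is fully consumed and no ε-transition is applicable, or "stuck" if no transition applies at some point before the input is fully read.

(s0, xzzxzyz, #)
  read x, top #: go to s0, push Y# → (s0, zzxzyz, Y#)
  read z, top Y: go to s1, push XY → (s1, zxzyz, XY#)
  read z, top X: go to s2, push ε → (s2, xzyz, Y#)
  read x, top Y: go to s2, push ε → (s2, zyz, #)
  read z, top #: go to s2, push BB# → (s2, yz, BB#)
No transition for (s2, y, top B); M blocks with input yz remaining.

stuck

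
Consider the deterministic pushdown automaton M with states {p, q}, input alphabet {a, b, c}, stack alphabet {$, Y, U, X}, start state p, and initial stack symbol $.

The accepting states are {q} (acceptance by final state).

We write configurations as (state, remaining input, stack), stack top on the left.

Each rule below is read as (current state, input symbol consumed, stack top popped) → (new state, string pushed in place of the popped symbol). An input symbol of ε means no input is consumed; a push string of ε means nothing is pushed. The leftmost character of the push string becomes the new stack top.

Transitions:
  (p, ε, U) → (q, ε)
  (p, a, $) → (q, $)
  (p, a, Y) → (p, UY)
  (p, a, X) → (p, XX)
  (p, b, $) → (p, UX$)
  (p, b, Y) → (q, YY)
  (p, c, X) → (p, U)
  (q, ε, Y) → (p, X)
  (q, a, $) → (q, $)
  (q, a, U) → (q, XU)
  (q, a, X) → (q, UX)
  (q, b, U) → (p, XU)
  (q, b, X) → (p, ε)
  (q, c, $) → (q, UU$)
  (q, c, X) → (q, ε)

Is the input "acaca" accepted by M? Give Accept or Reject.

(p, acaca, $)
  read a, top $: go to q, push $ → (q, caca, $)
  read c, top $: go to q, push UU$ → (q, aca, UU$)
  read a, top U: go to q, push XU → (q, ca, XUU$)
  read c, top X: go to q, push ε → (q, a, UU$)
  read a, top U: go to q, push XU → (q, ε, XUU$)
All input consumed; state q ∈ F.

Accept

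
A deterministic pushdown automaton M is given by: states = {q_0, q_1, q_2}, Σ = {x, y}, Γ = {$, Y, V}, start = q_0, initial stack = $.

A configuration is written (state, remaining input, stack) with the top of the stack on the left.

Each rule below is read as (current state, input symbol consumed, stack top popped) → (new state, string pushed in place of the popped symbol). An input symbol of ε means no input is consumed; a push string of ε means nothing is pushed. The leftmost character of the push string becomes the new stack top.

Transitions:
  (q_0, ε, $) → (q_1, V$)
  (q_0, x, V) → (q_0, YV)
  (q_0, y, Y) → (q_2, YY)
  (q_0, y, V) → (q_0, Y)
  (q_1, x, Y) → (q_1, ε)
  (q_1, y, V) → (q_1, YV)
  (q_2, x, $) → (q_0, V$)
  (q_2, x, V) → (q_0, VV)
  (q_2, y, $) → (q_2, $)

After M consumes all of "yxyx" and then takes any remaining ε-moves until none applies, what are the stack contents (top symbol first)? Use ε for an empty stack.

V$

(q_0, yxyx, $)
  ε-move, top $: go to q_1, push V$ → (q_1, yxyx, V$)
  read y, top V: go to q_1, push YV → (q_1, xyx, YV$)
  read x, top Y: go to q_1, push ε → (q_1, yx, V$)
  read y, top V: go to q_1, push YV → (q_1, x, YV$)
  read x, top Y: go to q_1, push ε → (q_1, ε, V$)
All input consumed in state q_1 with stack V$.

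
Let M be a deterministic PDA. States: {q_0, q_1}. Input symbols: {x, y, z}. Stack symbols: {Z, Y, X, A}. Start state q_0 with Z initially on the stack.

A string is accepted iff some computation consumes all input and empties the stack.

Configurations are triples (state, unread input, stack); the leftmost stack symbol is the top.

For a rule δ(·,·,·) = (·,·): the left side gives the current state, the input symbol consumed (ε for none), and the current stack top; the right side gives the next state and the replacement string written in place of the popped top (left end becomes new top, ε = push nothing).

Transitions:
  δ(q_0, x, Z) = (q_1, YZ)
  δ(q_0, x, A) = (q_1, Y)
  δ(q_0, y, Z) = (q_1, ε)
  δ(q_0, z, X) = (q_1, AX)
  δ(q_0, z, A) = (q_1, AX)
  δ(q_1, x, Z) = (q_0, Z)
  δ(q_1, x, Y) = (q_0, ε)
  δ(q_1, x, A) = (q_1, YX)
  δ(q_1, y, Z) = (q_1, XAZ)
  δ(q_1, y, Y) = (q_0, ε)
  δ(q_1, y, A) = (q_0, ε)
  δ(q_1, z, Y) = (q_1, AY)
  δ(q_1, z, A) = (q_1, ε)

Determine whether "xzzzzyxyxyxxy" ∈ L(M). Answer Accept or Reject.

(q_0, xzzzzyxyxyxxy, Z) ⊢ (q_1, zzzzyxyxyxxy, YZ) ⊢ (q_1, zzzyxyxyxxy, AYZ) ⊢ (q_1, zzyxyxyxxy, YZ) ⊢ (q_1, zyxyxyxxy, AYZ) ⊢ (q_1, yxyxyxxy, YZ) ⊢ (q_0, xyxyxxy, Z) ⊢ (q_1, yxyxxy, YZ) ⊢ (q_0, xyxxy, Z) ⊢ (q_1, yxxy, YZ) ⊢ (q_0, xxy, Z) ⊢ (q_1, xy, YZ) ⊢ (q_0, y, Z) ⊢ (q_1, ε, ε)
All input consumed and the stack is empty.

Accept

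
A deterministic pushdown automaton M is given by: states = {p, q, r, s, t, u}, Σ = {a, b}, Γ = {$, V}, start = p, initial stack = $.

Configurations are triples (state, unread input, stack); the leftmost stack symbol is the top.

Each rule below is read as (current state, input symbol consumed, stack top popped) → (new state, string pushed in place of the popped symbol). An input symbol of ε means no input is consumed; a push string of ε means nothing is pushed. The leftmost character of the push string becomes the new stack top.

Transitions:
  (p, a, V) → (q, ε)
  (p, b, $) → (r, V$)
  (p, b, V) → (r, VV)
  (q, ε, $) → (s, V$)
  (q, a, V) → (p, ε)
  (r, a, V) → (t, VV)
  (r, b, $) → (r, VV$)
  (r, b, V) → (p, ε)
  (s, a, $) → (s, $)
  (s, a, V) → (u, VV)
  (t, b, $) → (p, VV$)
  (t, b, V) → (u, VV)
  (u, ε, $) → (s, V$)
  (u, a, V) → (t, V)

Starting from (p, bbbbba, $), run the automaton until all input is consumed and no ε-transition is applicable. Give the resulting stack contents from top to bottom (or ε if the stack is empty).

VV$

(p, bbbbba, $)
  read b, top $: go to r, push V$ → (r, bbbba, V$)
  read b, top V: go to p, push ε → (p, bbba, $)
  read b, top $: go to r, push V$ → (r, bba, V$)
  read b, top V: go to p, push ε → (p, ba, $)
  read b, top $: go to r, push V$ → (r, a, V$)
  read a, top V: go to t, push VV → (t, ε, VV$)
All input consumed in state t with stack VV$.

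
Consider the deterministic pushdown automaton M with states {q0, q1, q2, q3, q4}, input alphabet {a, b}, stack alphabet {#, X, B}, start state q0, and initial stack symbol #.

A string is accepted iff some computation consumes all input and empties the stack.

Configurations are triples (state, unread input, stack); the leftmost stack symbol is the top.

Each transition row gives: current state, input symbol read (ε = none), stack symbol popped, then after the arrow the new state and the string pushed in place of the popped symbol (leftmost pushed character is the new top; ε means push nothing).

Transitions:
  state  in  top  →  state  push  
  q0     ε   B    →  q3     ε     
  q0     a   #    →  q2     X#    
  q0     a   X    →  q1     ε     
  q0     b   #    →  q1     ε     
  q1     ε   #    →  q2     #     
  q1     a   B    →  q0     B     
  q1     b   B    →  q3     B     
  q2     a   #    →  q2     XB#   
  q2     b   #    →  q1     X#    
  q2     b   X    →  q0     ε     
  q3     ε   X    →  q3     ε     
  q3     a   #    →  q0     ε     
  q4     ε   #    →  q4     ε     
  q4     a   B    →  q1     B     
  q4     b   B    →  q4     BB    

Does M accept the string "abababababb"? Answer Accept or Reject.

Accept

(q0, abababababb, #)
  read a, top #: go to q2, push X# → (q2, bababababb, X#)
  read b, top X: go to q0, push ε → (q0, ababababb, #)
  read a, top #: go to q2, push X# → (q2, babababb, X#)
  read b, top X: go to q0, push ε → (q0, abababb, #)
  read a, top #: go to q2, push X# → (q2, bababb, X#)
  read b, top X: go to q0, push ε → (q0, ababb, #)
  read a, top #: go to q2, push X# → (q2, babb, X#)
  read b, top X: go to q0, push ε → (q0, abb, #)
  read a, top #: go to q2, push X# → (q2, bb, X#)
  read b, top X: go to q0, push ε → (q0, b, #)
  read b, top #: go to q1, push ε → (q1, ε, ε)
All input consumed and the stack is empty.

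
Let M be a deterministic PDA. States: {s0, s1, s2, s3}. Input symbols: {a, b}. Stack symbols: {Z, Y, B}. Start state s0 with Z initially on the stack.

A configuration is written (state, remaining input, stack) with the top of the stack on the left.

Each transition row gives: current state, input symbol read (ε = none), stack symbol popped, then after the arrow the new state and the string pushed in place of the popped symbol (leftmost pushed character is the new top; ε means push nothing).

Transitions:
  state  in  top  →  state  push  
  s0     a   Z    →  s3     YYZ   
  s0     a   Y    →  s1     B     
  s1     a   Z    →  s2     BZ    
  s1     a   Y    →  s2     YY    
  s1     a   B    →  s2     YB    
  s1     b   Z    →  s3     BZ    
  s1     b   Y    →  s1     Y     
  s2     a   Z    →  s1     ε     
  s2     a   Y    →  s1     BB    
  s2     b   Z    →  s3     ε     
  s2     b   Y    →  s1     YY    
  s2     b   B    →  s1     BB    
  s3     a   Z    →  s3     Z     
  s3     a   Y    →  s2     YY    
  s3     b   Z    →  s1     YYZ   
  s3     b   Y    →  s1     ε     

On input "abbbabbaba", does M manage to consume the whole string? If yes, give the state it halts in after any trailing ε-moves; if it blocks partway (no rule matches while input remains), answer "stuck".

s2

(s0, abbbabbaba, Z)
  read a, top Z: go to s3, push YYZ → (s3, bbbabbaba, YYZ)
  read b, top Y: go to s1, push ε → (s1, bbabbaba, YZ)
  read b, top Y: go to s1, push Y → (s1, babbaba, YZ)
  read b, top Y: go to s1, push Y → (s1, abbaba, YZ)
  read a, top Y: go to s2, push YY → (s2, bbaba, YYZ)
  read b, top Y: go to s1, push YY → (s1, baba, YYYZ)
  read b, top Y: go to s1, push Y → (s1, aba, YYYZ)
  read a, top Y: go to s2, push YY → (s2, ba, YYYYZ)
  read b, top Y: go to s1, push YY → (s1, a, YYYYYZ)
  read a, top Y: go to s2, push YY → (s2, ε, YYYYYYZ)
All input consumed; M is in state s2.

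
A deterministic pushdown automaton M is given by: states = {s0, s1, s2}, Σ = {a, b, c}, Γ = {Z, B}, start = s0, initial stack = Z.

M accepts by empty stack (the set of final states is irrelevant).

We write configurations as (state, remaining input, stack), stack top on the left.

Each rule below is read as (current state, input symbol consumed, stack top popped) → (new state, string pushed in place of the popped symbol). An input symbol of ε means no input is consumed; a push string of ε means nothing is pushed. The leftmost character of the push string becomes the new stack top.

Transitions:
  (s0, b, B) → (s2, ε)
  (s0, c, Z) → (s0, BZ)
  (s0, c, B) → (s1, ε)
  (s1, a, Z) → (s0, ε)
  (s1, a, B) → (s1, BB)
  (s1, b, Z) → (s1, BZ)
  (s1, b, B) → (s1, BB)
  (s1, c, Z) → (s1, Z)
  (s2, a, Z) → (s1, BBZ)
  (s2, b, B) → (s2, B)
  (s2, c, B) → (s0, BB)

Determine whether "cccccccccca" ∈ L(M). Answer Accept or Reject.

(s0, cccccccccca, Z)
  read c, top Z: go to s0, push BZ → (s0, ccccccccca, BZ)
  read c, top B: go to s1, push ε → (s1, cccccccca, Z)
  read c, top Z: go to s1, push Z → (s1, ccccccca, Z)
  read c, top Z: go to s1, push Z → (s1, cccccca, Z)
  read c, top Z: go to s1, push Z → (s1, ccccca, Z)
  read c, top Z: go to s1, push Z → (s1, cccca, Z)
  read c, top Z: go to s1, push Z → (s1, ccca, Z)
  read c, top Z: go to s1, push Z → (s1, cca, Z)
  read c, top Z: go to s1, push Z → (s1, ca, Z)
  read c, top Z: go to s1, push Z → (s1, a, Z)
  read a, top Z: go to s0, push ε → (s0, ε, ε)
All input consumed and the stack is empty.

Accept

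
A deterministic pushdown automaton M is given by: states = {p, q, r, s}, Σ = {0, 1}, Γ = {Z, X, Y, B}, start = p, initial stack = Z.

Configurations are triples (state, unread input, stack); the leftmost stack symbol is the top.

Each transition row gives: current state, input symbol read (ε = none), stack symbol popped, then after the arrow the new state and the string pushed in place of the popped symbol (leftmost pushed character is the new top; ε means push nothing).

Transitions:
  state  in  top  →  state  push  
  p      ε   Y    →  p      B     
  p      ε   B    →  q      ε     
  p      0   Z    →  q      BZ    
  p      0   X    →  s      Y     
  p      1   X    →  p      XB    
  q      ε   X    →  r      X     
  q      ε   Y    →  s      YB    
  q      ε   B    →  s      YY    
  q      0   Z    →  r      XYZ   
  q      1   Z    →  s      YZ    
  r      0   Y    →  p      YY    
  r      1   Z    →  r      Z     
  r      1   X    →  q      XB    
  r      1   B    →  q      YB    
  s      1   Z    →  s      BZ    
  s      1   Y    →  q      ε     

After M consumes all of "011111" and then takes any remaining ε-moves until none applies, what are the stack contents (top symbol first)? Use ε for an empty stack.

(p, 011111, Z)
  read 0, top Z: go to q, push BZ → (q, 11111, BZ)
  ε-move, top B: go to s, push YY → (s, 11111, YYZ)
  read 1, top Y: go to q, push ε → (q, 1111, YZ)
  ε-move, top Y: go to s, push YB → (s, 1111, YBZ)
  read 1, top Y: go to q, push ε → (q, 111, BZ)
  ε-move, top B: go to s, push YY → (s, 111, YYZ)
  read 1, top Y: go to q, push ε → (q, 11, YZ)
  ε-move, top Y: go to s, push YB → (s, 11, YBZ)
  read 1, top Y: go to q, push ε → (q, 1, BZ)
  ε-move, top B: go to s, push YY → (s, 1, YYZ)
  read 1, top Y: go to q, push ε → (q, ε, YZ)
  ε-move, top Y: go to s, push YB → (s, ε, YBZ)
All input consumed in state s with stack YBZ.

YBZ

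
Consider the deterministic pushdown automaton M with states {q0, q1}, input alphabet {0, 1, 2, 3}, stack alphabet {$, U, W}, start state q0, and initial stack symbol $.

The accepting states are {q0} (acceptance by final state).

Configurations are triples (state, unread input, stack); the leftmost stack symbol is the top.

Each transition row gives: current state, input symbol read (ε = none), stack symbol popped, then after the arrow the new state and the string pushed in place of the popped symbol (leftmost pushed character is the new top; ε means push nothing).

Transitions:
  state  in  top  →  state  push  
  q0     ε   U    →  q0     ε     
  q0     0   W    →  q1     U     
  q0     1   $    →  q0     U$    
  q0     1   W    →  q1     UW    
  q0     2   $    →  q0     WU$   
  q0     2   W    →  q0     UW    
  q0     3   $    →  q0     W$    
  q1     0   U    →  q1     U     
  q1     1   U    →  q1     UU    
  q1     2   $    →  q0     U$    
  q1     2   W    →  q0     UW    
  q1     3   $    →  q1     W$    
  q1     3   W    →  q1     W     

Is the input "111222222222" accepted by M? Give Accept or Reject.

(q0, 111222222222, $)
  read 1, top $: go to q0, push U$ → (q0, 11222222222, U$)
  ε-move, top U: go to q0, push ε → (q0, 11222222222, $)
  read 1, top $: go to q0, push U$ → (q0, 1222222222, U$)
  ε-move, top U: go to q0, push ε → (q0, 1222222222, $)
  read 1, top $: go to q0, push U$ → (q0, 222222222, U$)
  ε-move, top U: go to q0, push ε → (q0, 222222222, $)
  read 2, top $: go to q0, push WU$ → (q0, 22222222, WU$)
  read 2, top W: go to q0, push UW → (q0, 2222222, UWU$)
  ε-move, top U: go to q0, push ε → (q0, 2222222, WU$)
  read 2, top W: go to q0, push UW → (q0, 222222, UWU$)
  ε-move, top U: go to q0, push ε → (q0, 222222, WU$)
  read 2, top W: go to q0, push UW → (q0, 22222, UWU$)
  ε-move, top U: go to q0, push ε → (q0, 22222, WU$)
  read 2, top W: go to q0, push UW → (q0, 2222, UWU$)
  ε-move, top U: go to q0, push ε → (q0, 2222, WU$)
  read 2, top W: go to q0, push UW → (q0, 222, UWU$)
  ε-move, top U: go to q0, push ε → (q0, 222, WU$)
  read 2, top W: go to q0, push UW → (q0, 22, UWU$)
  ε-move, top U: go to q0, push ε → (q0, 22, WU$)
  read 2, top W: go to q0, push UW → (q0, 2, UWU$)
  ε-move, top U: go to q0, push ε → (q0, 2, WU$)
  read 2, top W: go to q0, push UW → (q0, ε, UWU$)
All input consumed; state q0 ∈ F.

Accept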